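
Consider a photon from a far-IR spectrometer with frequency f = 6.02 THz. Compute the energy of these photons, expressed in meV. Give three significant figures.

First convert: f = 6.02 THz = 6.02·10^12 Hz.
Since E = hf for a photon, E = 3.989·10^-21 J.
Converting to meV: E = 24.90 meV ≈ 24.9 meV.

24.9 meV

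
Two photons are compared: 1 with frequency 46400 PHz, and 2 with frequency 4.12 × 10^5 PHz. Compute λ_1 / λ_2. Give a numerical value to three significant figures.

λ_1 = 6.461 × 10^-12 m (from frequency = 46400 PHz, via λ = c/f).
λ_2 = 7.277 × 10^-13 m (from frequency = 4.12 × 10^5 PHz, via λ = c/f).
Ratio = 6.461 × 10^-12 / 7.277 × 10^-13 = 8.88.

8.88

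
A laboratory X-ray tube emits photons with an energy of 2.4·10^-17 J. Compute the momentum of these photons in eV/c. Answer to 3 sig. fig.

150 eV/c

For a photon p = E/c, so p = 8.006·10^-26 kg·m/s.
Converting to eV/c: p = 149.8 eV/c ≈ 150 eV/c.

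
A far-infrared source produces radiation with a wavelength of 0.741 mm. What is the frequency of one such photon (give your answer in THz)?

Convert to SI: λ = 0.741 mm = 7.41 × 10^-4 m.
Since f = c/λ for a photon, f = 4.046 × 10^11 Hz.
Converting to THz: f = 0.4046 THz ≈ 0.405 THz.

0.405 THz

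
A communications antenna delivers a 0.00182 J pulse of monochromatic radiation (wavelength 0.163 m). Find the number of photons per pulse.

1.49 × 10^21 photons

Per-photon energy: E = 1.219 × 10^-24 J (from wavelength = 0.163 m).
N = E_total / E_photon = 0.00182 J / 1.219 × 10^-24 J = 1.49 × 10^21.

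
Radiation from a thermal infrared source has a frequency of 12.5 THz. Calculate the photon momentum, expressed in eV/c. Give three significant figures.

In SI units: f = 12.5 THz = 1.25 × 10^13 Hz.
Since p = hf/c for a photon, p = 2.763 × 10^-29 kg·m/s.
Converting to eV/c: p = 0.05170 eV/c ≈ 0.0517 eV/c.

0.0517 eV/c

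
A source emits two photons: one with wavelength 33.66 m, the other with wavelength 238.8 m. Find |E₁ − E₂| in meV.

Using E = hc/λ: E₁ = 5.9015 × 10^-27 J, E₂ = 8.3184 × 10^-28 J.
|ΔE| = |5.9015 × 10^-27 − 8.3184 × 10^-28| = 5.07 × 10^-27 J = 3.16 × 10^-5 meV.

3.16 × 10^-5 meV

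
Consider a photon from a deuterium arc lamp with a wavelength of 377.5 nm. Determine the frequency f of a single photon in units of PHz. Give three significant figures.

In SI units: λ = 377.5 nm = 3.775e-7 m.
Apply f = c/λ: f = 7.942e14 Hz.
Converting to PHz: f = 0.7942 PHz ≈ 0.794 PHz.

0.794 PHz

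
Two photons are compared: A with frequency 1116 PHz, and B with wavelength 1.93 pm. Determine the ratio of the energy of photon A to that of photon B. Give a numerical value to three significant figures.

E_A = 7.395e-16 J (from frequency = 1116 PHz, via E = hf).
E_B = 1.029e-13 J (from wavelength = 1.93 pm, via E = hc/λ).
Ratio = 7.395e-16 / 1.029e-13 = 7.18e-3.

7.18e-3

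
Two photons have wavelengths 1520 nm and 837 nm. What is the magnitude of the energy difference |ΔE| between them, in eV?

Using E = hc/λ: E₁ = 1.307e-19 J, E₂ = 2.373e-19 J.
|ΔE| = |1.307e-19 − 2.373e-19| = 1.07e-19 J = 0.666 eV.

0.666 eV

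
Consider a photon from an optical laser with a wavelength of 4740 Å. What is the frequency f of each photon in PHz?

Use c = 2.99792458·10^8 m/s.
First convert: λ = 4740 Å = 4.74·10^-7 m.
Apply f = c/λ: f = 6.325·10^14 Hz.
Converting to PHz: f = 0.6325 PHz ≈ 0.632 PHz.

0.632 PHz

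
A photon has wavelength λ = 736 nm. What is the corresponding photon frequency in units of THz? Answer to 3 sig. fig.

407 THz

Take c = 2.99792458 × 10^8 m/s.
Convert to SI: λ = 736 nm = 7.36 × 10^-7 m.
The photon relation is f = c/λ, giving f = 4.073 × 10^14 Hz.
Converting to THz: f = 407.3 THz ≈ 407 THz.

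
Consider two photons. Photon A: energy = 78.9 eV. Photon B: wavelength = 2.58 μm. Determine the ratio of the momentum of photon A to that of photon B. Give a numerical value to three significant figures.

164

p_A = 4.217 × 10^-26 kg·m/s (from energy = 78.9 eV, via p = E/c).
p_B = 2.568 × 10^-28 kg·m/s (from wavelength = 2.58 μm, via p = h/λ).
Ratio = 4.217 × 10^-26 / 2.568 × 10^-28 = 164.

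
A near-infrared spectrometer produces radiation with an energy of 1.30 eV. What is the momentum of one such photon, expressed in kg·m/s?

Take c = 2.99792458e8 m/s, 1 eV = 1.602176634e-19 J.
First convert: E = 1.30 eV = 2.0828e-19 J.
The photon relation is p = E/c, giving p = 6.948e-28 kg·m/s.
So p ≈ 6.95e-28 kg·m/s.

6.95e-28 kg·m/s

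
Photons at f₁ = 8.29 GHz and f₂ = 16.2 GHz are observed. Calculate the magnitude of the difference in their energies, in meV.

0.0327 meV

Using E = hf: E₁ = 5.493·10^-24 J, E₂ = 1.073·10^-23 J.
|ΔE| = |5.493·10^-24 − 1.073·10^-23| = 5.24·10^-24 J = 0.0327 meV.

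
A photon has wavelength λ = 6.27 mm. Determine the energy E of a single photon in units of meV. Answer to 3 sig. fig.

0.198 meV

(h = 6.62607015·10^-34 J·s, c = 2.99792458·10^8 m/s, 1 eV = 1.602176634·10^-19 J.)
First convert: λ = 6.27 mm = 0.00627 m.
For a photon E = hc/λ, so E = 3.168·10^-23 J.
Converting to meV: E = 0.1977 meV ≈ 0.198 meV.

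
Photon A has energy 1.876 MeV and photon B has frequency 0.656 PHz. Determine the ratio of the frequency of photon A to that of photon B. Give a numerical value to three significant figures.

6.91 × 10^5

f_A = 4.536 × 10^20 Hz (from energy = 1.876 MeV, via f = E/h).
f_B = 6.560 × 10^14 Hz (from frequency = 0.656 PHz, via f given directly).
Ratio = 4.536 × 10^20 / 6.560 × 10^14 = 6.91 × 10^5.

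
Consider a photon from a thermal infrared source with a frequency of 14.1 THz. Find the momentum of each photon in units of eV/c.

Use h = 6.62607015 × 10^-34 J·s, c = 2.99792458 × 10^8 m/s, 1 eV = 1.602176634 × 10^-19 J.
Convert to SI: f = 14.1 THz = 1.41 × 10^13 Hz.
Apply p = hf/c: p = 3.116 × 10^-29 kg·m/s.
Converting to eV/c: p = 0.05831 eV/c ≈ 0.0583 eV/c.

0.0583 eV/c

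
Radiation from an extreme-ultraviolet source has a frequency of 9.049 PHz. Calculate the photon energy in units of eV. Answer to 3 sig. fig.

37.4 eV

Convert to SI: f = 9.049 PHz = 9.049·10^15 Hz.
The photon relation is E = hf, giving E = 5.996·10^-18 J.
Converting to eV: E = 37.42 eV ≈ 37.4 eV.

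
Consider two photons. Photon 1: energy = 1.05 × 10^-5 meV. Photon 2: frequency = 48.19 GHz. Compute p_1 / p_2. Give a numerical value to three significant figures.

p_1 = 5.612 × 10^-36 kg·m/s (from energy = 1.05 × 10^-5 meV, via p = E/c).
p_2 = 1.065 × 10^-31 kg·m/s (from frequency = 48.19 GHz, via p = hf/c).
Ratio = 5.612 × 10^-36 / 1.065 × 10^-31 = 5.27 × 10^-5.

5.27 × 10^-5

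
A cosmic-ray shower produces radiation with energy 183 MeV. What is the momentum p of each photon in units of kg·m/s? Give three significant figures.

9.78e-20 kg·m/s

(c = 2.99792458e8 m/s, 1 eV = 1.602176634e-19 J.)
First convert: E = 183 MeV = 2.9320e-11 J.
The photon relation is p = E/c, giving p = 9.780e-20 kg·m/s.
So p ≈ 9.78e-20 kg·m/s.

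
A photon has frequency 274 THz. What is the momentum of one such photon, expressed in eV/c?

1.13 eV/c

Take h = 6.62607015·10^-34 J·s, c = 2.99792458·10^8 m/s, 1 eV = 1.602176634·10^-19 J.
In SI units: f = 274 THz = 2.74·10^14 Hz.
Apply p = hf/c: p = 6.056·10^-28 kg·m/s.
Converting to eV/c: p = 1.133 eV/c ≈ 1.13 eV/c.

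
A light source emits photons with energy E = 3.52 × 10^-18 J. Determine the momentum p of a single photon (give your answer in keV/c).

0.0220 keV/c

Use c = 2.99792458 × 10^8 m/s, 1 eV = 1.602176634 × 10^-19 J.
Since p = E/c for a photon, p = 1.174 × 10^-26 kg·m/s.
Converting to keV/c: p = 0.02197 keV/c ≈ 0.0220 keV/c.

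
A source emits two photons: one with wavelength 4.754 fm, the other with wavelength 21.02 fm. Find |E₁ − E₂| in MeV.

202 MeV

Using E = hc/λ: E₁ = 4.1785e-11 J, E₂ = 9.4503e-12 J.
|ΔE| = |4.1785e-11 − 9.4503e-12| = 3.23e-11 J = 202 MeV.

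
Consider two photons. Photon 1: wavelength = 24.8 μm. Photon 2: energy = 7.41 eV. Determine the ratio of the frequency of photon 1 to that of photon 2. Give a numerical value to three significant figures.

f_1 = 1.209e13 Hz (from wavelength = 24.8 μm, via f = c/λ).
f_2 = 1.792e15 Hz (from energy = 7.41 eV, via f = E/h).
Ratio = 1.209e13 / 1.792e15 = 6.75e-3.

6.75e-3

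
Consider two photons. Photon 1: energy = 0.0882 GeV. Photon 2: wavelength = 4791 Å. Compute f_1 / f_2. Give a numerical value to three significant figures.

f_1 = 2.133e22 Hz (from energy = 0.0882 GeV, via f = E/h).
f_2 = 6.257e14 Hz (from wavelength = 4791 Å, via f = c/λ).
Ratio = 2.133e22 / 6.257e14 = 3.41e7.

3.41e7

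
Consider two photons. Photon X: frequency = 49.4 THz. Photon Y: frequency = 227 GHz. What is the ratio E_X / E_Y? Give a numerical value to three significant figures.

218

E_X = 3.273·10^-20 J (from frequency = 49.4 THz, via E = hf).
E_Y = 1.504·10^-22 J (from frequency = 227 GHz, via E = hf).
Ratio = 3.273·10^-20 / 1.504·10^-22 = 218.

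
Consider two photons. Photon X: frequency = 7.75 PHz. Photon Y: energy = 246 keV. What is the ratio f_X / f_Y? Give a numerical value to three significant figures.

f_X = 7.750 × 10^15 Hz (from frequency = 7.75 PHz, via f given directly).
f_Y = 5.948 × 10^19 Hz (from energy = 246 keV, via f = E/h).
Ratio = 7.750 × 10^15 / 5.948 × 10^19 = 1.30 × 10^-4.

1.30 × 10^-4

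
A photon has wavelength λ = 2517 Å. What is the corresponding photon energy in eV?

In SI units: λ = 2517 Å = 2.517e-7 m.
For a photon E = hc/λ, so E = 7.892e-19 J.
Converting to eV: E = 4.926 eV ≈ 4.93 eV.

4.93 eV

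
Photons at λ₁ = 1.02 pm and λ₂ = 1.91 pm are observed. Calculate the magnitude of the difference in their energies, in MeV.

Using E = hc/λ: E₁ = 1.947·10^-13 J, E₂ = 1.040·10^-13 J.
|ΔE| = |1.947·10^-13 − 1.040·10^-13| = 9.07·10^-14 J = 0.566 MeV.

0.566 MeV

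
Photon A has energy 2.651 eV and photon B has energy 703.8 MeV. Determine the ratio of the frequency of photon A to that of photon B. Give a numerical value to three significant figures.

3.77e-9

f_A = 6.410e14 Hz (from energy = 2.651 eV, via f = E/h).
f_B = 1.702e23 Hz (from energy = 703.8 MeV, via f = E/h).
Ratio = 6.410e14 / 1.702e23 = 3.77e-9.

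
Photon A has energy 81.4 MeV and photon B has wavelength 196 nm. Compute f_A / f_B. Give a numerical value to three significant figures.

f_A = 1.968 × 10^22 Hz (from energy = 81.4 MeV, via f = E/h).
f_B = 1.530 × 10^15 Hz (from wavelength = 196 nm, via f = c/λ).
Ratio = 1.968 × 10^22 / 1.530 × 10^15 = 1.29 × 10^7.

1.29 × 10^7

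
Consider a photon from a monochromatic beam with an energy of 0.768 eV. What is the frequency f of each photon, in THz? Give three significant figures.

186 THz

In SI units: E = 0.768 eV = 1.2305·10^-19 J.
For a photon f = E/h, so f = 1.857·10^14 Hz.
Converting to THz: f = 185.7 THz ≈ 186 THz.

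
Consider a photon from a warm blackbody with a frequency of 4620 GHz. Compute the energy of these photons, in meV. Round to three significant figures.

Take h = 6.62607015e-34 J·s, 1 eV = 1.602176634e-19 J.
First convert: f = 4620 GHz = 4.62e12 Hz.
Since E = hf for a photon, E = 3.061e-21 J.
Converting to meV: E = 19.11 meV ≈ 19.1 meV.

19.1 meV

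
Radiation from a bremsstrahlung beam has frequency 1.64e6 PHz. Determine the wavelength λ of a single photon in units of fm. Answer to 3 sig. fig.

183 fm

First convert: f = 1.64e6 PHz = 1.64e21 Hz.
Apply λ = c/f: λ = 1.828e-13 m.
Converting to fm: λ = 182.8 fm ≈ 183 fm.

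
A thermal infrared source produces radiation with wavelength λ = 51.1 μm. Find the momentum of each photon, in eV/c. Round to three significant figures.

Convert to SI: λ = 51.1 μm = 5.11 × 10^-5 m.
Apply p = h/λ: p = 1.297 × 10^-29 kg·m/s.
Converting to eV/c: p = 0.02426 eV/c ≈ 0.0243 eV/c.

0.0243 eV/c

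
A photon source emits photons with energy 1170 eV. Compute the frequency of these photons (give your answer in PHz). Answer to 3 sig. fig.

283 PHz

(h = 6.62607015e-34 J·s, 1 eV = 1.602176634e-19 J.)
In SI units: E = 1170 eV = 1.8745e-16 J.
For a photon f = E/h, so f = 2.829e17 Hz.
Converting to PHz: f = 282.9 PHz ≈ 283 PHz.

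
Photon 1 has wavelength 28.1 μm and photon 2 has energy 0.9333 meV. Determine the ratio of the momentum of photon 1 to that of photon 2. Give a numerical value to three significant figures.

p_1 = 2.358 × 10^-29 kg·m/s (from wavelength = 28.1 μm, via p = h/λ).
p_2 = 4.988 × 10^-31 kg·m/s (from energy = 0.9333 meV, via p = E/c).
Ratio = 2.358 × 10^-29 / 4.988 × 10^-31 = 47.3.

47.3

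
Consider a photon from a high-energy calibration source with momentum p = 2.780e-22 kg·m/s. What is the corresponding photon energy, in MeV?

(c = 2.99792458e8 m/s, 1 eV = 1.602176634e-19 J.)
Apply E = pc: E = 8.334e-14 J.
Converting to MeV: E = 0.5202 MeV ≈ 0.520 MeV.

0.520 MeV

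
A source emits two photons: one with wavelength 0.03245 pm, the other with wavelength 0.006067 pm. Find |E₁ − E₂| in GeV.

Using E = hc/λ: E₁ = 6.1216 × 10^-12 J, E₂ = 3.2742 × 10^-11 J.
|ΔE| = |6.1216 × 10^-12 − 3.2742 × 10^-11| = 2.66 × 10^-11 J = 0.166 GeV.

0.166 GeV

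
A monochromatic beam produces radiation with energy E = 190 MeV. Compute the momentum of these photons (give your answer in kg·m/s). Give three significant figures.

1.02·10^-19 kg·m/s

Take c = 2.99792458·10^8 m/s, 1 eV = 1.602176634·10^-19 J.
In SI units: E = 190 MeV = 3.0441·10^-11 J.
Since p = E/c for a photon, p = 1.015·10^-19 kg·m/s.
So p ≈ 1.02·10^-19 kg·m/s.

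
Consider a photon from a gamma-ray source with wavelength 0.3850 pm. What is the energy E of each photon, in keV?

In SI units: λ = 0.3850 pm = 3.850e-13 m.
Since E = hc/λ for a photon, E = 5.160e-13 J.
Converting to keV: E = 3220 keV ≈ 3220 keV.

3220 keV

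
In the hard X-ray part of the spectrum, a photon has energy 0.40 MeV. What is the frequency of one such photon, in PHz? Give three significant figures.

Take h = 6.62607015e-34 J·s, 1 eV = 1.602176634e-19 J.
Convert to SI: E = 0.40 MeV = 6.4087e-14 J.
Apply f = E/h: f = 9.672e19 Hz.
Converting to PHz: f = 96720 PHz ≈ 9.67e4 PHz.

9.67e4 PHz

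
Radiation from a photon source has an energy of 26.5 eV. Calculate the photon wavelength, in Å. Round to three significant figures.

First convert: E = 26.5 eV = 4.2458 × 10^-18 J.
Since λ = hc/E for a photon, λ = 4.679 × 10^-8 m.
Converting to Å: λ = 467.9 Å ≈ 468 Å.

468 Å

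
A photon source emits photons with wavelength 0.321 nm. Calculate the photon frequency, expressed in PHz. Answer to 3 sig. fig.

Use c = 2.99792458 × 10^8 m/s.
First convert: λ = 0.321 nm = 3.21 × 10^-10 m.
The photon relation is f = c/λ, giving f = 9.339 × 10^17 Hz.
Converting to PHz: f = 933.9 PHz ≈ 934 PHz.

934 PHz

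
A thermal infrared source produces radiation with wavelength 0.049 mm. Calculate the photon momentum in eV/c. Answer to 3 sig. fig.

Take h = 6.62607015·10^-34 J·s, c = 2.99792458·10^8 m/s, 1 eV = 1.602176634·10^-19 J.
First convert: λ = 0.049 mm = 4.9·10^-5 m.
Apply p = h/λ: p = 1.352·10^-29 kg·m/s.
Converting to eV/c: p = 0.02530 eV/c ≈ 0.0253 eV/c.

0.0253 eV/c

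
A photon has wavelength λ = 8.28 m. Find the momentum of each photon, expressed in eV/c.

1.50·10^-7 eV/c

Take h = 6.62607015·10^-34 J·s, c = 2.99792458·10^8 m/s, 1 eV = 1.602176634·10^-19 J.
For a photon p = h/λ, so p = 8.003·10^-35 kg·m/s.
Converting to eV/c: p = 1.497·10^-7 eV/c ≈ 1.50·10^-7 eV/c.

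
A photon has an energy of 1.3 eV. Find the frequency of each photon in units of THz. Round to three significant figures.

Convert to SI: E = 1.3 eV = 2.0828e-19 J.
Since f = E/h for a photon, f = 3.143e14 Hz.
Converting to THz: f = 314.3 THz ≈ 314 THz.

314 THz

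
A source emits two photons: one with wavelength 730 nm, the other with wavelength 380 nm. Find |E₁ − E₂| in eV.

1.56 eV

Using E = hc/λ: E₁ = 2.721e-19 J, E₂ = 5.227e-19 J.
|ΔE| = |2.721e-19 − 5.227e-19| = 2.51e-19 J = 1.56 eV.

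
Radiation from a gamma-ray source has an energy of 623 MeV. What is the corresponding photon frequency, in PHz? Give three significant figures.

1.51 × 10^8 PHz

Take h = 6.62607015 × 10^-34 J·s, 1 eV = 1.602176634 × 10^-19 J.
In SI units: E = 623 MeV = 9.9816 × 10^-11 J.
Since f = E/h for a photon, f = 1.506 × 10^23 Hz.
Converting to PHz: f = 1.506 × 10^8 PHz ≈ 1.51 × 10^8 PHz.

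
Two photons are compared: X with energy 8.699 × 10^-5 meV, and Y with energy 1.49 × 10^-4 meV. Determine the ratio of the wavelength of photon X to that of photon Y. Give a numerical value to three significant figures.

λ_X = 14.25 m (from energy = 8.699 × 10^-5 meV, via λ = hc/E).
λ_Y = 8.321 m (from energy = 1.49 × 10^-4 meV, via λ = hc/E).
Ratio = 14.25 / 8.321 = 1.71.

1.71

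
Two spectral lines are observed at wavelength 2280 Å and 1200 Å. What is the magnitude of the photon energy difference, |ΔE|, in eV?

Using E = hc/λ: E₁ = 8.712e-19 J, E₂ = 1.655e-18 J.
|ΔE| = |8.712e-19 − 1.655e-18| = 7.84e-19 J = 4.89 eV.

4.89 eV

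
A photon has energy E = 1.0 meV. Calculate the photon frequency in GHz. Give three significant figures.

(h = 6.62607015 × 10^-34 J·s, 1 eV = 1.602176634 × 10^-19 J.)
In SI units: E = 1.0 meV = 1.6022 × 10^-22 J.
Apply f = E/h: f = 2.418 × 10^11 Hz.
Converting to GHz: f = 241.8 GHz ≈ 242 GHz.

242 GHz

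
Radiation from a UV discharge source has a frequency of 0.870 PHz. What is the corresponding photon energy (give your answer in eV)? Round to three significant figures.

Take h = 6.62607015·10^-34 J·s, 1 eV = 1.602176634·10^-19 J.
Convert to SI: f = 0.870 PHz = 8.70·10^14 Hz.
For a photon E = hf, so E = 5.765·10^-19 J.
Converting to eV: E = 3.598 eV ≈ 3.60 eV.

3.60 eV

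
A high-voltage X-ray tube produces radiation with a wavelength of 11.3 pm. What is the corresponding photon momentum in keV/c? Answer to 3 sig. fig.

110 keV/c

Take h = 6.62607015e-34 J·s, c = 2.99792458e8 m/s, 1 eV = 1.602176634e-19 J.
In SI units: λ = 11.3 pm = 1.13e-11 m.
Since p = h/λ for a photon, p = 5.864e-23 kg·m/s.
Converting to keV/c: p = 109.7 keV/c ≈ 110 keV/c.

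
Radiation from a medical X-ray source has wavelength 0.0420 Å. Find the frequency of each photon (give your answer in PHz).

7.14e4 PHz

First convert: λ = 0.0420 Å = 4.20e-12 m.
Apply f = c/λ: f = 7.138e19 Hz.
Converting to PHz: f = 71380 PHz ≈ 7.14e4 PHz.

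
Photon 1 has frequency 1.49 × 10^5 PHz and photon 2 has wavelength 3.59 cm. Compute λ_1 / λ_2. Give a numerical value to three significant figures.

λ_1 = 2.012 × 10^-12 m (from frequency = 1.49 × 10^5 PHz, via λ = c/f).
λ_2 = 0.03590 m (from wavelength = 3.59 cm, via λ given directly).
Ratio = 2.012 × 10^-12 / 0.03590 = 5.60 × 10^-11.

5.60 × 10^-11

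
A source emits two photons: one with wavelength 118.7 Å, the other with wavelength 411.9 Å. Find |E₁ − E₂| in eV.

74.4 eV

Using E = hc/λ: E₁ = 1.6735e-17 J, E₂ = 4.8226e-18 J.
|ΔE| = |1.6735e-17 − 4.8226e-18| = 1.19e-17 J = 74.4 eV.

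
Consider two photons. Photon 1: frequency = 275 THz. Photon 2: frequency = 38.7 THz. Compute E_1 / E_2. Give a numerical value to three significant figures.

7.11

E_1 = 1.822 × 10^-19 J (from frequency = 275 THz, via E = hf).
E_2 = 2.564 × 10^-20 J (from frequency = 38.7 THz, via E = hf).
Ratio = 1.822 × 10^-19 / 2.564 × 10^-20 = 7.11.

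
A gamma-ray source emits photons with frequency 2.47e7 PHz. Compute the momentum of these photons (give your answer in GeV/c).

0.102 GeV/c

Take h = 6.62607015e-34 J·s, c = 2.99792458e8 m/s, 1 eV = 1.602176634e-19 J.
Convert to SI: f = 2.47e7 PHz = 2.47e22 Hz.
Apply p = hf/c: p = 5.459e-20 kg·m/s.
Converting to GeV/c: p = 0.1022 GeV/c ≈ 0.102 GeV/c.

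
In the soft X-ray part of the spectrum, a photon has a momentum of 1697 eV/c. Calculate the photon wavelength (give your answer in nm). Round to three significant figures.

First convert: p = 1697 eV/c = 9.0693e-25 kg·m/s.
For a photon λ = h/p, so λ = 7.306e-10 m.
Converting to nm: λ = 0.7306 nm ≈ 0.731 nm.

0.731 nm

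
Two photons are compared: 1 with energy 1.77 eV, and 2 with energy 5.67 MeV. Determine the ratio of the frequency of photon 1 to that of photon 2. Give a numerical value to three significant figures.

f_1 = 4.280 × 10^14 Hz (from energy = 1.77 eV, via f = E/h).
f_2 = 1.371 × 10^21 Hz (from energy = 5.67 MeV, via f = E/h).
Ratio = 4.280 × 10^14 / 1.371 × 10^21 = 3.12 × 10^-7.

3.12 × 10^-7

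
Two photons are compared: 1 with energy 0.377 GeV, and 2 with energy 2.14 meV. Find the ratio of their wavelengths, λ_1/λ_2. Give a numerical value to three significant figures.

λ_1 = 3.289 × 10^-15 m (from energy = 0.377 GeV, via λ = hc/E).
λ_2 = 5.794 × 10^-4 m (from energy = 2.14 meV, via λ = hc/E).
Ratio = 3.289 × 10^-15 / 5.794 × 10^-4 = 5.68 × 10^-12.

5.68 × 10^-12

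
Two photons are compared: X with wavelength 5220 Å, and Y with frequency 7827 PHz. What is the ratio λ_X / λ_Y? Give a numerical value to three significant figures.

λ_X = 5.220 × 10^-7 m (from wavelength = 5220 Å, via λ given directly).
λ_Y = 3.830 × 10^-11 m (from frequency = 7827 PHz, via λ = c/f).
Ratio = 5.220 × 10^-7 / 3.830 × 10^-11 = 1.36 × 10^4.

1.36 × 10^4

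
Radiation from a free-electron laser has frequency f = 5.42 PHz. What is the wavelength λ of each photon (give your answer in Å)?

First convert: f = 5.42 PHz = 5.42e15 Hz.
Since λ = c/f for a photon, λ = 5.531e-8 m.
Converting to Å: λ = 553.1 Å ≈ 553 Å.

553 Å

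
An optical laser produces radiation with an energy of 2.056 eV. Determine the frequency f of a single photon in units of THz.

497 THz

(h = 6.62607015e-34 J·s, 1 eV = 1.602176634e-19 J.)
Convert to SI: E = 2.056 eV = 3.2941e-19 J.
Since f = E/h for a photon, f = 4.971e14 Hz.
Converting to THz: f = 497.1 THz ≈ 497 THz.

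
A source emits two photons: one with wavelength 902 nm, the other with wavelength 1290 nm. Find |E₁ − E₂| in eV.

Using E = hc/λ: E₁ = 2.202e-19 J, E₂ = 1.540e-19 J.
|ΔE| = |2.202e-19 − 1.540e-19| = 6.62e-20 J = 0.413 eV.

0.413 eV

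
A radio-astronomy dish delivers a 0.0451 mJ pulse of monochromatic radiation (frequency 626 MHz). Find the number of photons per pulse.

Per-photon energy: E = 4.148e-25 J (from frequency = 626 MHz).
N = E_total / E_photon = 4.51e-5 J / 4.148e-25 J = 1.09e20.

1.09e20 photons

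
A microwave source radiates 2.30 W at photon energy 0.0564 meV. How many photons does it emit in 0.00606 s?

1.54e21 photons

Total energy: E_total = P·t = 2.30 × 0.00606 = 0.01394 J.
Per-photon energy: E = 9.036e-24 J.
N = E_total / E_photon = 1.54e21.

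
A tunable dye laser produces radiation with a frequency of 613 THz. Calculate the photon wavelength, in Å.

4890 Å

Take c = 2.99792458 × 10^8 m/s.
In SI units: f = 613 THz = 6.13 × 10^14 Hz.
The photon relation is λ = c/f, giving λ = 4.891 × 10^-7 m.
Converting to Å: λ = 4891 Å ≈ 4890 Å.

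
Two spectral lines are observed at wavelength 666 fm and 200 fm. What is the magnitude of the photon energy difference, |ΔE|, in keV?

4340 keV

Using E = hc/λ: E₁ = 2.983e-13 J, E₂ = 9.932e-13 J.
|ΔE| = |2.983e-13 − 9.932e-13| = 6.95e-13 J = 4340 keV.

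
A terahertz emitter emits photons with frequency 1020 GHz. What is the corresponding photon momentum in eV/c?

Take h = 6.62607015 × 10^-34 J·s, c = 2.99792458 × 10^8 m/s, 1 eV = 1.602176634 × 10^-19 J.
First convert: f = 1020 GHz = 1.020 × 10^12 Hz.
Apply p = hf/c: p = 2.254 × 10^-30 kg·m/s.
Converting to eV/c: p = 0.004218 eV/c ≈ 4.22 × 10^-3 eV/c.

4.22 × 10^-3 eV/c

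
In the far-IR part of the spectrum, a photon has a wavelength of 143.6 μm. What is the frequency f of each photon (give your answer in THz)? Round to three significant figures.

2.09 THz

First convert: λ = 143.6 μm = 1.436e-4 m.
Since f = c/λ for a photon, f = 2.088e12 Hz.
Converting to THz: f = 2.088 THz ≈ 2.09 THz.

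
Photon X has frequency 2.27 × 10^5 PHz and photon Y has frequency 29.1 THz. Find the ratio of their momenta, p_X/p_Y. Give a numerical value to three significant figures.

7.80 × 10^6

p_X = 5.017 × 10^-22 kg·m/s (from frequency = 2.27 × 10^5 PHz, via p = hf/c).
p_Y = 6.432 × 10^-29 kg·m/s (from frequency = 29.1 THz, via p = hf/c).
Ratio = 5.017 × 10^-22 / 6.432 × 10^-29 = 7.80 × 10^6.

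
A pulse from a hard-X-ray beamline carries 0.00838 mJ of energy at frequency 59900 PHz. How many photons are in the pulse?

2.11 × 10^8 photons

Per-photon energy: E = 3.969 × 10^-14 J (from frequency = 59900 PHz).
N = E_total / E_photon = 8.38 × 10^-6 J / 3.969 × 10^-14 J = 2.11 × 10^8.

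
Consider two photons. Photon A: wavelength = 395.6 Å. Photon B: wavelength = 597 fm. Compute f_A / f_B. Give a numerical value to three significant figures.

f_A = 7.578e15 Hz (from wavelength = 395.6 Å, via f = c/λ).
f_B = 5.022e20 Hz (from wavelength = 597 fm, via f = c/λ).
Ratio = 7.578e15 / 5.022e20 = 1.51e-5.

1.51e-5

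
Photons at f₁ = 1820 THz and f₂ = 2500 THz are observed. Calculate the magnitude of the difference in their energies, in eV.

2.81 eV

Using E = hf: E₁ = 1.206e-18 J, E₂ = 1.657e-18 J.
|ΔE| = |1.206e-18 − 1.657e-18| = 4.51e-19 J = 2.81 eV.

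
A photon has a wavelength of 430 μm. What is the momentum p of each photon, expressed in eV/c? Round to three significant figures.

2.88 × 10^-3 eV/c

(h = 6.62607015 × 10^-34 J·s, c = 2.99792458 × 10^8 m/s, 1 eV = 1.602176634 × 10^-19 J.)
First convert: λ = 430 μm = 4.3 × 10^-4 m.
Since p = h/λ for a photon, p = 1.541 × 10^-30 kg·m/s.
Converting to eV/c: p = 0.002883 eV/c ≈ 2.88 × 10^-3 eV/c.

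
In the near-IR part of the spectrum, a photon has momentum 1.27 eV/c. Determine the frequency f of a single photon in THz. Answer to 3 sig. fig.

Use h = 6.62607015 × 10^-34 J·s, c = 2.99792458 × 10^8 m/s, 1 eV = 1.602176634 × 10^-19 J.
Convert to SI: p = 1.27 eV/c = 6.7872 × 10^-28 kg·m/s.
For a photon f = pc/h, so f = 3.071 × 10^14 Hz.
Converting to THz: f = 307.1 THz ≈ 307 THz.

307 THz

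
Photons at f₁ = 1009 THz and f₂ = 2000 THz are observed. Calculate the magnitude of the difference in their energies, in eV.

4.10 eV

Using E = hf: E₁ = 6.6857 × 10^-19 J, E₂ = 1.3252 × 10^-18 J.
|ΔE| = |6.6857 × 10^-19 − 1.3252 × 10^-18| = 6.57 × 10^-19 J = 4.10 eV.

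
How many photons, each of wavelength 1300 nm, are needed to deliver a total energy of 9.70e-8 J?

Per-photon energy: E = 1.528e-19 J (from wavelength = 1300 nm).
N = E_total / E_photon = 9.70e-8 J / 1.528e-19 J = 6.35e11.

6.35e11 photons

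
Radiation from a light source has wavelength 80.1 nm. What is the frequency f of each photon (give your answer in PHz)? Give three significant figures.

First convert: λ = 80.1 nm = 8.01·10^-8 m.
The photon relation is f = c/λ, giving f = 3.743·10^15 Hz.
Converting to PHz: f = 3.743 PHz ≈ 3.74 PHz.

3.74 PHz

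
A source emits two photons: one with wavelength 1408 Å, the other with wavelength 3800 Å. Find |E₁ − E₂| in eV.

Using E = hc/λ: E₁ = 1.4108 × 10^-18 J, E₂ = 5.2275 × 10^-19 J.
|ΔE| = |1.4108 × 10^-18 − 5.2275 × 10^-19| = 8.88 × 10^-19 J = 5.54 eV.

5.54 eV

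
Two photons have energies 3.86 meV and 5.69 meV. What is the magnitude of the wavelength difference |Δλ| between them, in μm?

103 μm

Using λ = hc/E: λ₁ = 3.212 × 10^-4 m, λ₂ = 2.179 × 10^-4 m.
|Δλ| = |3.212 × 10^-4 − 2.179 × 10^-4| = 1.03 × 10^-4 m = 103 μm.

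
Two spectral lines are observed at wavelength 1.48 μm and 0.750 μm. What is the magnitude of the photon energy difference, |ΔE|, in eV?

0.815 eV

Using E = hc/λ: E₁ = 1.342e-19 J, E₂ = 2.649e-19 J.
|ΔE| = |1.342e-19 − 2.649e-19| = 1.31e-19 J = 0.815 eV.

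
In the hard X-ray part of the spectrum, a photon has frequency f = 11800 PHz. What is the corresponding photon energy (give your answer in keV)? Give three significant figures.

In SI units: f = 11800 PHz = 1.18e19 Hz.
Apply E = hf: E = 7.819e-15 J.
Converting to keV: E = 48.80 keV ≈ 48.8 keV.

48.8 keV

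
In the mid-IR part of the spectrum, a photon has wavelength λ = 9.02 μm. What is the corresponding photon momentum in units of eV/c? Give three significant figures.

0.137 eV/c

Convert to SI: λ = 9.02 μm = 9.02e-6 m.
For a photon p = h/λ, so p = 7.346e-29 kg·m/s.
Converting to eV/c: p = 0.1375 eV/c ≈ 0.137 eV/c.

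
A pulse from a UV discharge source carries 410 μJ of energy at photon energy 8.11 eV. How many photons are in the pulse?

3.16e14 photons

Per-photon energy: E = 1.299e-18 J (from energy = 8.11 eV).
N = E_total / E_photon = 4.10e-4 J / 1.299e-18 J = 3.16e14.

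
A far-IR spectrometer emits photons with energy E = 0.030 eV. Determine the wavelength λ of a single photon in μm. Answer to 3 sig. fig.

Convert to SI: E = 0.030 eV = 4.8065 × 10^-21 J.
Apply λ = hc/E: λ = 4.133 × 10^-5 m.
Converting to μm: λ = 41.33 μm ≈ 41.3 μm.

41.3 μm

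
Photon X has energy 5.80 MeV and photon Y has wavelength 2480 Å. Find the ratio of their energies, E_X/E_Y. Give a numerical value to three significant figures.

E_X = 9.293e-13 J (from energy = 5.80 MeV, via E given directly).
E_Y = 8.010e-19 J (from wavelength = 2480 Å, via E = hc/λ).
Ratio = 9.293e-13 / 8.010e-19 = 1.16e6.

1.16e6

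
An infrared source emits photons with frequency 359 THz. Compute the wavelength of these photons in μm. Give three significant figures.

Use c = 2.99792458e8 m/s.
Convert to SI: f = 359 THz = 3.59e14 Hz.
Apply λ = c/f: λ = 8.351e-7 m.
Converting to μm: λ = 0.8351 μm ≈ 0.835 μm.

0.835 μm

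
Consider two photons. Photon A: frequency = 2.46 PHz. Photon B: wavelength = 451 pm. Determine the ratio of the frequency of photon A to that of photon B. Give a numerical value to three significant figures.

3.70e-3

f_A = 2.460e15 Hz (from frequency = 2.46 PHz, via f given directly).
f_B = 6.647e17 Hz (from wavelength = 451 pm, via f = c/λ).
Ratio = 2.460e15 / 6.647e17 = 3.70e-3.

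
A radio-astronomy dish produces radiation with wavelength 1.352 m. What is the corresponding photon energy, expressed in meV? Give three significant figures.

9.17 × 10^-4 meV

For a photon E = hc/λ, so E = 1.469 × 10^-25 J.
Converting to meV: E = 9.170 × 10^-4 meV ≈ 9.17 × 10^-4 meV.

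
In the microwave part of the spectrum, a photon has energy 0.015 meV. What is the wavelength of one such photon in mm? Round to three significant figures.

Take h = 6.62607015 × 10^-34 J·s, c = 2.99792458 × 10^8 m/s, 1 eV = 1.602176634 × 10^-19 J.
In SI units: E = 0.015 meV = 2.4033 × 10^-24 J.
Apply λ = hc/E: λ = 0.08266 m.
Converting to mm: λ = 82.66 mm ≈ 82.7 mm.

82.7 mm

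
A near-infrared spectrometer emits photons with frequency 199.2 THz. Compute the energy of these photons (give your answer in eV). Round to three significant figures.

0.824 eV

Take h = 6.62607015 × 10^-34 J·s, 1 eV = 1.602176634 × 10^-19 J.
Convert to SI: f = 199.2 THz = 1.992 × 10^14 Hz.
Apply E = hf: E = 1.320 × 10^-19 J.
Converting to eV: E = 0.8238 eV ≈ 0.824 eV.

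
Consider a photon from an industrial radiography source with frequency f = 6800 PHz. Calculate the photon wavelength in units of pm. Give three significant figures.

44.1 pm

Use c = 2.99792458e8 m/s.
In SI units: f = 6800 PHz = 6.800e18 Hz.
Apply λ = c/f: λ = 4.409e-11 m.
Converting to pm: λ = 44.09 pm ≈ 44.1 pm.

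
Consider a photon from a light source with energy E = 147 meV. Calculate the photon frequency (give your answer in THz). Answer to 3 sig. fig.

First convert: E = 147 meV = 2.3552 × 10^-20 J.
Since f = E/h for a photon, f = 3.554 × 10^13 Hz.
Converting to THz: f = 35.54 THz ≈ 35.5 THz.

35.5 THz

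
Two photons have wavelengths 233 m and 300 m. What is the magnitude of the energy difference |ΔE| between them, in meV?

1.19 × 10^-6 meV

Using E = hc/λ: E₁ = 8.526 × 10^-28 J, E₂ = 6.621 × 10^-28 J.
|ΔE| = |8.526 × 10^-28 − 6.621 × 10^-28| = 1.90 × 10^-28 J = 1.19 × 10^-6 meV.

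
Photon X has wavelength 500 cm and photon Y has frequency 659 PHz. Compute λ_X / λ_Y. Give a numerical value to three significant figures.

λ_X = 5.000 m (from wavelength = 500 cm, via λ given directly).
λ_Y = 4.549e-10 m (from frequency = 659 PHz, via λ = c/f).
Ratio = 5.000 / 4.549e-10 = 1.10e10.

1.10e10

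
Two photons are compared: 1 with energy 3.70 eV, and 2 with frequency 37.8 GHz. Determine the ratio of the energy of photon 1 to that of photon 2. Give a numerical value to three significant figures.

E_1 = 5.928 × 10^-19 J (from energy = 3.70 eV, via E given directly).
E_2 = 2.505 × 10^-23 J (from frequency = 37.8 GHz, via E = hf).
Ratio = 5.928 × 10^-19 / 2.505 × 10^-23 = 2.37 × 10^4.

2.37 × 10^4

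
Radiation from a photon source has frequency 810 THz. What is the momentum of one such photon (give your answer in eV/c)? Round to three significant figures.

3.35 eV/c

Use h = 6.62607015·10^-34 J·s, c = 2.99792458·10^8 m/s, 1 eV = 1.602176634·10^-19 J.
First convert: f = 810 THz = 8.1·10^14 Hz.
The photon relation is p = hf/c, giving p = 1.790·10^-27 kg·m/s.
Converting to eV/c: p = 3.350 eV/c ≈ 3.35 eV/c.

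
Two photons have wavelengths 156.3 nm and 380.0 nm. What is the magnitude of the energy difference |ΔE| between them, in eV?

4.67 eV

Using E = hc/λ: E₁ = 1.2709e-18 J, E₂ = 5.2275e-19 J.
|ΔE| = |1.2709e-18 − 5.2275e-19| = 7.48e-19 J = 4.67 eV.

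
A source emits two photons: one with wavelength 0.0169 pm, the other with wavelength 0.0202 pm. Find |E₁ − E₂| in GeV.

Using E = hc/λ: E₁ = 1.175 × 10^-11 J, E₂ = 9.834 × 10^-12 J.
|ΔE| = |1.175 × 10^-11 − 9.834 × 10^-12| = 1.92 × 10^-12 J = 0.0120 GeV.

0.0120 GeV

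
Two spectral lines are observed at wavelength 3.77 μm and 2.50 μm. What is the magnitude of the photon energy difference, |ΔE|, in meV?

Using E = hc/λ: E₁ = 5.269e-20 J, E₂ = 7.946e-20 J.
|ΔE| = |5.269e-20 − 7.946e-20| = 2.68e-20 J = 167 meV.

167 meV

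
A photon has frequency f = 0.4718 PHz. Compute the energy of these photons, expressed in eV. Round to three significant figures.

In SI units: f = 0.4718 PHz = 4.718·10^14 Hz.
Apply E = hf: E = 3.126·10^-19 J.
Converting to eV: E = 1.951 eV ≈ 1.95 eV.

1.95 eV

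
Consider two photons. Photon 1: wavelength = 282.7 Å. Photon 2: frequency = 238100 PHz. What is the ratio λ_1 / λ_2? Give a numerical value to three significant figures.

2.25 × 10^4

λ_1 = 2.827 × 10^-8 m (from wavelength = 282.7 Å, via λ given directly).
λ_2 = 1.259 × 10^-12 m (from frequency = 238100 PHz, via λ = c/f).
Ratio = 2.827 × 10^-8 / 1.259 × 10^-12 = 2.25 × 10^4.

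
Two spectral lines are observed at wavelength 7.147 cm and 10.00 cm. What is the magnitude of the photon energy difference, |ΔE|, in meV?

4.95·10^-3 meV

Using E = hc/λ: E₁ = 2.7794·10^-24 J, E₂ = 1.9864·10^-24 J.
|ΔE| = |2.7794·10^-24 − 1.9864·10^-24| = 7.93·10^-25 J = 4.95·10^-3 meV.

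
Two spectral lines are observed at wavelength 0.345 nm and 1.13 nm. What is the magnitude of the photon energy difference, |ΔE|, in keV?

Using E = hc/λ: E₁ = 5.758e-16 J, E₂ = 1.758e-16 J.
|ΔE| = |5.758e-16 − 1.758e-16| = 4.00e-16 J = 2.50 keV.

2.50 keV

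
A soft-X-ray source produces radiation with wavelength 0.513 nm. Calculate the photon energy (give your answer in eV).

2420 eV

In SI units: λ = 0.513 nm = 5.13e-10 m.
Apply E = hc/λ: E = 3.872e-16 J.
Converting to eV: E = 2417 eV ≈ 2420 eV.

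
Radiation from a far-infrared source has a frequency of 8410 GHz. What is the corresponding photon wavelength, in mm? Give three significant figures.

0.0356 mm

Convert to SI: f = 8410 GHz = 8.41 × 10^12 Hz.
For a photon λ = c/f, so λ = 3.565 × 10^-5 m.
Converting to mm: λ = 0.03565 mm ≈ 0.0356 mm.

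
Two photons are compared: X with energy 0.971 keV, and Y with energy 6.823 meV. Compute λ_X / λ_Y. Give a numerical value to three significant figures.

λ_X = 1.277e-9 m (from energy = 0.971 keV, via λ = hc/E).
λ_Y = 1.817e-4 m (from energy = 6.823 meV, via λ = hc/E).
Ratio = 1.277e-9 / 1.817e-4 = 7.03e-6.

7.03e-6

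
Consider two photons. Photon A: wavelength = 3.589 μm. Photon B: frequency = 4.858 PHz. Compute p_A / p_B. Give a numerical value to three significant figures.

0.0172

p_A = 1.846 × 10^-28 kg·m/s (from wavelength = 3.589 μm, via p = h/λ).
p_B = 1.074 × 10^-26 kg·m/s (from frequency = 4.858 PHz, via p = hf/c).
Ratio = 1.846 × 10^-28 / 1.074 × 10^-26 = 0.0172.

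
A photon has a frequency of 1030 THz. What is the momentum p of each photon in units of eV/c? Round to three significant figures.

Use h = 6.62607015e-34 J·s, c = 2.99792458e8 m/s, 1 eV = 1.602176634e-19 J.
Convert to SI: f = 1030 THz = 1.03e15 Hz.
The photon relation is p = hf/c, giving p = 2.277e-27 kg·m/s.
Converting to eV/c: p = 4.260 eV/c ≈ 4.26 eV/c.

4.26 eV/c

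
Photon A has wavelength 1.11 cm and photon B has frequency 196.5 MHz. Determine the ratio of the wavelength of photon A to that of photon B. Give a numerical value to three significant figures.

7.28·10^-3

λ_A = 0.01110 m (from wavelength = 1.11 cm, via λ given directly).
λ_B = 1.526 m (from frequency = 196.5 MHz, via λ = c/f).
Ratio = 0.01110 / 1.526 = 7.28·10^-3.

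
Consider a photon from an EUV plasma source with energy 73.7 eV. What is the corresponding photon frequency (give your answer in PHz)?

Use h = 6.62607015 × 10^-34 J·s, 1 eV = 1.602176634 × 10^-19 J.
First convert: E = 73.7 eV = 1.1808 × 10^-17 J.
The photon relation is f = E/h, giving f = 1.782 × 10^16 Hz.
Converting to PHz: f = 17.82 PHz ≈ 17.8 PHz.

17.8 PHz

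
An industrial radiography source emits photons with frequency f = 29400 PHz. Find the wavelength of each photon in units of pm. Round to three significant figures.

10.2 pm

Convert to SI: f = 29400 PHz = 2.94e19 Hz.
Apply λ = c/f: λ = 1.020e-11 m.
Converting to pm: λ = 10.20 pm ≈ 10.2 pm.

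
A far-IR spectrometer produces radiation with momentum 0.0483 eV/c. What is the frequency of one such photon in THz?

11.7 THz

In SI units: p = 0.0483 eV/c = 2.5813e-29 kg·m/s.
Apply f = pc/h: f = 1.168e13 Hz.
Converting to THz: f = 11.68 THz ≈ 11.7 THz.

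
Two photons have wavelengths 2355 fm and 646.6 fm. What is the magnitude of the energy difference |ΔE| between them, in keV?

1390 keV

Using E = hc/λ: E₁ = 8.4350·10^-14 J, E₂ = 3.0721·10^-13 J.
|ΔE| = |8.4350·10^-14 − 3.0721·10^-13| = 2.23·10^-13 J = 1390 keV.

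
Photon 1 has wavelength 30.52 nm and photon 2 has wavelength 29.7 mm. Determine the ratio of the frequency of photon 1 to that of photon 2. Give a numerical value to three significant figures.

f_1 = 9.823 × 10^15 Hz (from wavelength = 30.52 nm, via f = c/λ).
f_2 = 1.009 × 10^10 Hz (from wavelength = 29.7 mm, via f = c/λ).
Ratio = 9.823 × 10^15 / 1.009 × 10^10 = 9.73 × 10^5.

9.73 × 10^5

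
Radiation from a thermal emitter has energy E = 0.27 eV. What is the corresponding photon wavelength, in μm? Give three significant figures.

4.59 μm

Convert to SI: E = 0.27 eV = 4.3259e-20 J.
The photon relation is λ = hc/E, giving λ = 4.592e-6 m.
Converting to μm: λ = 4.592 μm ≈ 4.59 μm.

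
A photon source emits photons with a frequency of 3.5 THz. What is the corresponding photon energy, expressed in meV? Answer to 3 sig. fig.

14.5 meV

Use h = 6.62607015 × 10^-34 J·s, 1 eV = 1.602176634 × 10^-19 J.
In SI units: f = 3.5 THz = 3.5 × 10^12 Hz.
The photon relation is E = hf, giving E = 2.319 × 10^-21 J.
Converting to meV: E = 14.47 meV ≈ 14.5 meV.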